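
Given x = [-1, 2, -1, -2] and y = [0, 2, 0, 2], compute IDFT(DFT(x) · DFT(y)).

(x ⊛ y)[n] = Σ(m=0 to 3) x[m] · y[(n-m) mod 4]

Computing each output sample:
(x ⊛ y)[0] = 0
(x ⊛ y)[1] = -4
(x ⊛ y)[2] = 0
(x ⊛ y)[3] = -4

x ⊛ y = [0, -4, 0, -4]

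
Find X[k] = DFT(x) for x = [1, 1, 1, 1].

X[k] = Σ(n=0 to 3) x[n] · ω_4^(nk)
where ω_4 = e^(-2πi/4)

Computing each X[k]:
X[0] = 4
X[1] = 0
X[2] = 0
X[3] = 0

X = [4, 0, 0, 0]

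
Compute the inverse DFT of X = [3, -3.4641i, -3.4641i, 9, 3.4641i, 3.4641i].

x[n] = (1/6) Σ(k=0 to 5) X[k] · e^(2πikn/6)

Computing each x[n]:
x[0] = 2
x[1] = 1
x[2] = 2
x[3] = -1
x[4] = 2
x[5] = -3

x = [2, 1, 2, -1, 2, -3]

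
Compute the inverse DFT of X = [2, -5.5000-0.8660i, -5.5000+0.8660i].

x[n] = (1/3) Σ(k=0 to 2) X[k] · e^(2πikn/3)

Computing each x[n]:
x[0] = -3
x[1] = 3
x[2] = 2

x = [-3, 3, 2]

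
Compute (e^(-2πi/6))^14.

Since ω_6^6 = 1, powers reduce modulo 6.
14 mod 6 = 2
So ω_6^14 = ω_6^2 = e^(-2πi·2/6)

ω_6^14 = ω_6^2 = -0.5000-0.8660i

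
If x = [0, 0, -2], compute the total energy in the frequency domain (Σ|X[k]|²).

Parseval: Σ|x[n]|² = (1/N)Σ|X[k]|², so Σ|X[k]|² = N·Σ|x[n]|² = 3·4.0000

Σ|X[k]|² = N·Σ|x[n]|² = 3·4.0000 = 12.0000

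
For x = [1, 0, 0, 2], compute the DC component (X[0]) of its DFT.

X[0] = Σ(n=0 to 3) x[n] · ω_4^0 = Σ x[n]
= (1) + (0) + (0) + (2)

X[0] = 3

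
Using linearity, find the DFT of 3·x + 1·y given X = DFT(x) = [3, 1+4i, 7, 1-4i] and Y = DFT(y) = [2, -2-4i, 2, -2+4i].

By linearity: DFT(3x + 1y) = 3·DFT(x) + 1·DFT(y)
= 3·[3, 1+4i, 7, 1-4i] + 1·[2, -2-4i, 2, -2+4i]

Computing element-wise:
Z[0] = 3·(3) + 1·(2) = 11
Z[1] = 3·(1+4i) + 1·(-2-4i) = 1+8i
Z[2] = 3·(7) + 1·(2) = 23
Z[3] = 3·(1-4i) + 1·(-2+4i) = 1-8i

DFT(3x + 1y) = 3·X + 1·Y = [11, 1+8i, 23, 1-8i]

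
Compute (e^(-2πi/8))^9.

Since ω_8^8 = 1, powers reduce modulo 8.
9 mod 8 = 1
So ω_8^9 = ω_8^1 = e^(-2πi·1/8)

ω_8^9 = ω_8^1 = 0.7071-0.7071i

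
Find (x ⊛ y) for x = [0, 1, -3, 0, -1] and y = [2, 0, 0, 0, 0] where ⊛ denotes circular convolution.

(x ⊛ y)[n] = Σ(m=0 to 4) x[m] · y[(n-m) mod 5]

Computing each output sample:
(x ⊛ y)[0] = 0
(x ⊛ y)[1] = 2
(x ⊛ y)[2] = -6
(x ⊛ y)[3] = 0
(x ⊛ y)[4] = -2

x ⊛ y = [0, 2, -6, 0, -2]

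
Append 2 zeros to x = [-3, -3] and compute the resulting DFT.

Original 2-point DFT: [-6, 0]
Zero-padded 4-point DFT provides frequency interpolation.

DFT_4([x, 0, ...]) = [-6, -3+3i, 0, -3-3i]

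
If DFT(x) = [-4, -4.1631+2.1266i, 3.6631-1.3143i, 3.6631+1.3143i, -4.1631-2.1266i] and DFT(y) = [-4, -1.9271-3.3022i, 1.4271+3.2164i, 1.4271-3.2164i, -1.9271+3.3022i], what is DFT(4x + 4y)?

By linearity: DFT(4x + 4y) = 4·DFT(x) + 4·DFT(y)
= 4·[-4, -4.1631+2.1266i, 3.6631-1.3143i, 3.6631+1.3143i, -4.1631-2.1266i] + 4·[-4, -1.9271-3.3022i, 1.4271+3.2164i, 1.4271-3.2164i, -1.9271+3.3022i]

Computing element-wise:
Z[0] = 4·(-4) + 4·(-4) = -32
Z[1] = 4·(-4.1631+2.1266i) + 4·(-1.9271-3.3022i) = -24.3608-4.7024i
Z[2] = 4·(3.6631-1.3143i) + 4·(1.4271+3.2164i) = 20.3608+7.6084i
Z[3] = 4·(3.6631+1.3143i) + 4·(1.4271-3.2164i) = 20.3608-7.6084i
Z[4] = 4·(-4.1631-2.1266i) + 4·(-1.9271+3.3022i) = -24.3608+4.7024i

DFT(4x + 4y) = 4·X + 4·Y = [-32, -24.3608-4.7024i, 20.3608+7.6084i, 20.3608-7.6084i, -24.3608+4.7024i]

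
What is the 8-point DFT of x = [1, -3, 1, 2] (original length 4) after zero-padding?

Original 4-point DFT: [1, 5i, 3, -5i]
Zero-padded 8-point DFT provides frequency interpolation.

DFT_8([x, 0, ...]) = [1, -2.5355-0.2929i, 5i, 4.5355+1.7071i, 3, 4.5355-1.7071i, -5i, -2.5355+0.2929i]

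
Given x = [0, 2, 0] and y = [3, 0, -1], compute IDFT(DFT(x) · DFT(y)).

(x ⊛ y)[n] = Σ(m=0 to 2) x[m] · y[(n-m) mod 3]

Computing each output sample:
(x ⊛ y)[0] = -2
(x ⊛ y)[1] = 6
(x ⊛ y)[2] = 0

x ⊛ y = [-2, 6, 0]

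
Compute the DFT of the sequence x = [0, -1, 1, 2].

X[k] = Σ(n=0 to 3) x[n] · ω_4^(nk)
where ω_4 = e^(-2πi/4)

Computing each X[k]:
X[0] = 2
X[1] = -1+3i
X[2] = 0
X[3] = -1-3i

X = [2, -1+3i, 0, -1-3i]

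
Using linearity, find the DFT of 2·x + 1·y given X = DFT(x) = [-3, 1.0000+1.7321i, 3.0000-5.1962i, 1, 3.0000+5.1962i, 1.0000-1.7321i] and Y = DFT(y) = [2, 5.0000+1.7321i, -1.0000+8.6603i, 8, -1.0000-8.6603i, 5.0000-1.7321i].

By linearity: DFT(2x + 1y) = 2·DFT(x) + 1·DFT(y)
= 2·[-3, 1.0000+1.7321i, 3.0000-5.1962i, 1, 3.0000+5.1962i, 1.0000-1.7321i] + 1·[2, 5.0000+1.7321i, -1.0000+8.6603i, 8, -1.0000-8.6603i, 5.0000-1.7321i]

Computing element-wise:
Z[0] = 2·(-3) + 1·(2) = -4
Z[1] = 2·(1.0000+1.7321i) + 1·(5.0000+1.7321i) = 7.0000+5.1963i
Z[2] = 2·(3.0000-5.1962i) + 1·(-1.0000+8.6603i) = 5.0000-1.7321i
Z[3] = 2·(1) + 1·(8) = 10
Z[4] = 2·(3.0000+5.1962i) + 1·(-1.0000-8.6603i) = 5.0000+1.7321i
Z[5] = 2·(1.0000-1.7321i) + 1·(5.0000-1.7321i) = 7.0000-5.1963i

DFT(2x + 1y) = 2·X + 1·Y = [-4, 7.0000+5.1963i, 5.0000-1.7321i, 10, 5.0000+1.7321i, 7.0000-5.1963i]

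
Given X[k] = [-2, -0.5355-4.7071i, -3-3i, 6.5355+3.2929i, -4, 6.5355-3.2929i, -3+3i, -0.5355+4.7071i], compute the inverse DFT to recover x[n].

x[n] = (1/8) Σ(k=0 to 7) X[k] · e^(2πikn/8)

Computing each x[n]:
x[0] = 0
x[1] = 0
x[2] = 2
x[3] = 1
x[4] = -3
x[5] = 2
x[6] = -2
x[7] = -2

x = [0, 0, 2, 1, -3, 2, -2, -2]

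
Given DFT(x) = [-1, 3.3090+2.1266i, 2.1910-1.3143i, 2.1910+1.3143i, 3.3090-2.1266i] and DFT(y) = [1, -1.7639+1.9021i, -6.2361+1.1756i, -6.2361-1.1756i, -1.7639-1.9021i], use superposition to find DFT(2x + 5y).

By linearity: DFT(2x + 5y) = 2·DFT(x) + 5·DFT(y)
= 2·[-1, 3.3090+2.1266i, 2.1910-1.3143i, 2.1910+1.3143i, 3.3090-2.1266i] + 5·[1, -1.7639+1.9021i, -6.2361+1.1756i, -6.2361-1.1756i, -1.7639-1.9021i]

Computing element-wise:
Z[0] = 2·(-1) + 5·(1) = 3
Z[1] = 2·(3.3090+2.1266i) + 5·(-1.7639+1.9021i) = -2.2015+13.7637i
Z[2] = 2·(2.1910-1.3143i) + 5·(-6.2361+1.1756i) = -26.7985+3.2494i
Z[3] = 2·(2.1910+1.3143i) + 5·(-6.2361-1.1756i) = -26.7985-3.2494i
Z[4] = 2·(3.3090-2.1266i) + 5·(-1.7639-1.9021i) = -2.2015-13.7637i

DFT(2x + 5y) = 2·X + 5·Y = [3, -2.2015+13.7637i, -26.7985+3.2494i, -26.7985-3.2494i, -2.2015-13.7637i]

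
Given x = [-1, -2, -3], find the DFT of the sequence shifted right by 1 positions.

Time shift by 1: X_shifted[k] = ω_3^(1k) · X[k]
Shifted x = [-3, -1, -2]

DFT(x[n-1]) = [-6, -1.5000-0.8660i, -1.5000+0.8660i]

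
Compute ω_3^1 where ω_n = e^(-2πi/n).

ω_3^1 = e^(-2πi·1/3)
= cos(-2π·1/3) + i·sin(-2π·1/3)
= cos(-2π/3) + i·sin(-2π/3)

ω_3^1 = cos(-2π/3) + i·sin(-2π/3) = -0.5000-0.8660i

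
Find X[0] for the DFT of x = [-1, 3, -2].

X[0] = Σ(n=0 to 2) x[n] · ω_3^0 = Σ x[n]
= (-1) + (3) + (-2)

X[0] = 0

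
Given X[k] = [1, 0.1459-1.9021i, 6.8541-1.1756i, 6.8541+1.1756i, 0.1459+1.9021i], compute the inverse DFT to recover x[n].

x[n] = (1/5) Σ(k=0 to 4) X[k] · e^(2πikn/5)

Computing each x[n]:
x[0] = 3
x[1] = -1
x[2] = 1
x[3] = 1
x[4] = -3

x = [3, -1, 1, 1, -3]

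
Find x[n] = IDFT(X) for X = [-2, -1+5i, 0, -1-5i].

x[n] = (1/4) Σ(k=0 to 3) X[k] · e^(2πikn/4)

Computing each x[n]:
x[0] = -1
x[1] = -3
x[2] = 0
x[3] = 2

x = [-1, -3, 0, 2]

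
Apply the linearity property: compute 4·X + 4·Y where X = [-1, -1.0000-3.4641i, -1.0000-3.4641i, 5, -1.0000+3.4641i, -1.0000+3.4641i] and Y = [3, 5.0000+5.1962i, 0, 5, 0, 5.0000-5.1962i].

By linearity: DFT(4x + 4y) = 4·DFT(x) + 4·DFT(y)
= 4·[-1, -1.0000-3.4641i, -1.0000-3.4641i, 5, -1.0000+3.4641i, -1.0000+3.4641i] + 4·[3, 5.0000+5.1962i, 0, 5, 0, 5.0000-5.1962i]

Computing element-wise:
Z[0] = 4·(-1) + 4·(3) = 8
Z[1] = 4·(-1.0000-3.4641i) + 4·(5.0000+5.1962i) = 16.0000+6.9284i
Z[2] = 4·(-1.0000-3.4641i) + 4·(0) = -4.0000-13.8564i
Z[3] = 4·(5) + 4·(5) = 40
Z[4] = 4·(-1.0000+3.4641i) + 4·(0) = -4.0000+13.8564i
Z[5] = 4·(-1.0000+3.4641i) + 4·(5.0000-5.1962i) = 16.0000-6.9284i

DFT(4x + 4y) = 4·X + 4·Y = [8, 16.0000+6.9284i, -4.0000-13.8564i, 40, -4.0000+13.8564i, 16.0000-6.9284i]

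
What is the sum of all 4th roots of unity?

Sum of all nth roots of unity equals 0 for n > 1 (geometric series with r ≠ 1).

0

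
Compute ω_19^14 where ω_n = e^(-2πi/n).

ω_19^14 = e^(-2πi·14/19)
= cos(-2π·14/19) + i·sin(-2π·14/19)
= cos(-28π/19) + i·sin(-28π/19)

ω_19^14 = cos(-28π/19) + i·sin(-28π/19) = -0.0826+0.9966i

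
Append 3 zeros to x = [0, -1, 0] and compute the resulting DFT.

Original 3-point DFT: [-1, 0.5000+0.8660i, 0.5000-0.8660i]
Zero-padded 6-point DFT provides frequency interpolation.

DFT_6([x, 0, ...]) = [-1, -0.5000+0.8660i, 0.5000+0.8660i, 1, 0.5000-0.8660i, -0.5000-0.8660i]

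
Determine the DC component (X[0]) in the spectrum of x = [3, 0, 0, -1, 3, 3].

X[0] = Σ(n=0 to 5) x[n] · ω_6^0 = Σ x[n]
= (3) + (0) + (0) + (-1) + (3) + (3)

X[0] = 8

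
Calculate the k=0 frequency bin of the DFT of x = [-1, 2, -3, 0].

X[0] = Σ(n=0 to 3) x[n] · ω_4^0 = Σ x[n]
= (-1) + (2) + (-3) + (0)

X[0] = -2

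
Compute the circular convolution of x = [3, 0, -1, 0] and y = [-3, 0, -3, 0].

(x ⊛ y)[n] = Σ(m=0 to 3) x[m] · y[(n-m) mod 4]

Computing each output sample:
(x ⊛ y)[0] = -6
(x ⊛ y)[1] = 0
(x ⊛ y)[2] = -6
(x ⊛ y)[3] = 0

x ⊛ y = [-6, 0, -6, 0]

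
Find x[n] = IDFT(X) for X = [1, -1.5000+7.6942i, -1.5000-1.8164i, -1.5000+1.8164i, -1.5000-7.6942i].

x[n] = (1/5) Σ(k=0 to 4) X[k] · e^(2πikn/5)

Computing each x[n]:
x[0] = -1
x[1] = -2
x[2] = -2
x[3] = 3
x[4] = 3

x = [-1, -2, -2, 3, 3]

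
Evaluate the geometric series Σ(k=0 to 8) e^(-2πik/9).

Sum of all nth roots of unity equals 0 for n > 1 (geometric series with r ≠ 1).

0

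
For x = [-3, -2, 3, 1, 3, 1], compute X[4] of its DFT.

X[4] = Σ(n=0 to 5) x[n] · ω_6^(4n) where ω_6 = e^(-2πi/6)
= (-3)·ω_6^0 + (-2)·ω_6^4 + (3)·ω_6^8 + (1)·ω_6^12 + (3)·ω_6^16 + (1)·ω_6^20

X[4] = -4.5000-2.5981i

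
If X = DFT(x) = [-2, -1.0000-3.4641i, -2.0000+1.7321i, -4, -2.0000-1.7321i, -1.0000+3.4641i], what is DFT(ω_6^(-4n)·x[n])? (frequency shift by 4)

Modulation property: DFT(ω_6^(-4n)·x[n]) = X[(k-4) mod 6], so circularly shift X by 4 positions.

X[k-4] = [-2.0000+1.7321i, -4, -2.0000-1.7321i, -1.0000+3.4641i, -2, -1.0000-3.4641i]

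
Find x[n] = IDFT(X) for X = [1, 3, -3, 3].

x[n] = (1/4) Σ(k=0 to 3) X[k] · e^(2πikn/4)

Computing each x[n]:
x[0] = 1
x[1] = 1
x[2] = -2
x[3] = 1

x = [1, 1, -2, 1]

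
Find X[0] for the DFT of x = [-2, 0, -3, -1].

X[0] = Σ(n=0 to 3) x[n] · ω_4^0 = Σ x[n]
= (-2) + (0) + (-3) + (-1)

X[0] = -6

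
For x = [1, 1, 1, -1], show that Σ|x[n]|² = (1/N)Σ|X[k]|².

Time domain:
Σ|x[n]|² = |1|² + |1|² + |1|² + |-1|² = 4.0000

Frequency domain:
(1/4)Σ|X[k]|² = (1/4)(|2|² + |-2i|² + |2|² + |2i|²) = (1/4)·16.0000 = 4.0000

Both sides agree, confirming Parseval's theorem.

Σ|x[n]|² = (1/N)Σ|X[k]|² = 4.0000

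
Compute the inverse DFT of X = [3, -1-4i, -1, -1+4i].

x[n] = (1/4) Σ(k=0 to 3) X[k] · e^(2πikn/4)

Computing each x[n]:
x[0] = 0
x[1] = 3
x[2] = 1
x[3] = -1

x = [0, 3, 1, -1]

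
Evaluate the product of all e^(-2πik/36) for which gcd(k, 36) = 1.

The primitive 36th roots of unity are ω_36^k for k coprime to 36: k ∈ {1, 5, 7, 11, 13, 17, 19, 23, 25, 29, 31, 35}
Their product equals the constant term of the cyclotomic polynomial Φ_36(x) up to sign.
For n ≥ 3, the product of all primitive nth roots of unity is 1. (For n=1 it is 1; for n=2 it is -1.)

1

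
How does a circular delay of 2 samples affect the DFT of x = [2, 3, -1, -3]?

Time shift by 2: X_shifted[k] = ω_4^(2k) · X[k]
Shifted x = [-1, -3, 2, 3]

DFT(x[n-2]) = [1, -3+6i, 1, -3-6i]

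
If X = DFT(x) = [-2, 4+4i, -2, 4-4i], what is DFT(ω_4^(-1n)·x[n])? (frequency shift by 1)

Modulation property: DFT(ω_4^(-1n)·x[n]) = X[(k-1) mod 4], so circularly shift X by 1 positions.

X[k-1] = [4-4i, -2, 4+4i, -2]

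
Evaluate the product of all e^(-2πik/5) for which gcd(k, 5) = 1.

The primitive 5th roots of unity are ω_5^k for k coprime to 5: k ∈ {1, 2, 3, 4}
Their product equals the constant term of the cyclotomic polynomial Φ_5(x) up to sign.
For n ≥ 3, the product of all primitive nth roots of unity is 1. (For n=1 it is 1; for n=2 it is -1.)

1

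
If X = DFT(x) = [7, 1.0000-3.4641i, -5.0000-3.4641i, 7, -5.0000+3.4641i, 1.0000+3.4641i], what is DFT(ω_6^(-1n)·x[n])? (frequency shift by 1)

Modulation property: DFT(ω_6^(-1n)·x[n]) = X[(k-1) mod 6], so circularly shift X by 1 positions.

X[k-1] = [1.0000+3.4641i, 7, 1.0000-3.4641i, -5.0000-3.4641i, 7, -5.0000+3.4641i]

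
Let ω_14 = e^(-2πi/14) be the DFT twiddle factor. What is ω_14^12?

ω_14^12 = e^(-2πi·12/14)
= cos(-2π·12/14) + i·sin(-2π·12/14)
= cos(-24π/14) + i·sin(-24π/14)

ω_14^12 = cos(-24π/14) + i·sin(-24π/14) = 0.6235+0.7818i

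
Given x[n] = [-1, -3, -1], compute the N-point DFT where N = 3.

X[k] = Σ(n=0 to 2) x[n] · ω_3^(nk)
where ω_3 = e^(-2πi/3)

Computing each X[k]:
X[0] = -5
X[1] = 1.0000+1.7321i
X[2] = 1.0000-1.7321i

X = [-5, 1.0000+1.7321i, 1.0000-1.7321i]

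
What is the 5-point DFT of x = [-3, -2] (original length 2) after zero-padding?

Original 2-point DFT: [-5, -1]
Zero-padded 5-point DFT provides frequency interpolation.

DFT_5([x, 0, ...]) = [-5, -3.6180+1.9021i, -1.3820+1.1756i, -1.3820-1.1756i, -3.6180-1.9021i]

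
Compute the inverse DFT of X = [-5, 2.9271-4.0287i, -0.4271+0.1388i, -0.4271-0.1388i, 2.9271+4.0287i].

x[n] = (1/5) Σ(k=0 to 4) X[k] · e^(2πikn/5)

Computing each x[n]:
x[0] = 0
x[1] = 1
x[2] = -1
x[3] = -3
x[4] = -2

x = [0, 1, -1, -3, -2]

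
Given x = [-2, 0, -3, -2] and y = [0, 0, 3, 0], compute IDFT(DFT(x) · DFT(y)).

(x ⊛ y)[n] = Σ(m=0 to 3) x[m] · y[(n-m) mod 4]

Computing each output sample:
(x ⊛ y)[0] = -9
(x ⊛ y)[1] = -6
(x ⊛ y)[2] = -6
(x ⊛ y)[3] = 0

x ⊛ y = [-9, -6, -6, 0]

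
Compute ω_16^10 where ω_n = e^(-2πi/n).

ω_16^10 = e^(-2πi·10/16)
= cos(-2π·10/16) + i·sin(-2π·10/16)
= cos(-20π/16) + i·sin(-20π/16)

ω_16^10 = cos(-20π/16) + i·sin(-20π/16) = -0.7071+0.7071i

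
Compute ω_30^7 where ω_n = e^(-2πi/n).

ω_30^7 = e^(-2πi·7/30)
= cos(-2π·7/30) + i·sin(-2π·7/30)
= cos(-14π/30) + i·sin(-14π/30)

ω_30^7 = cos(-14π/30) + i·sin(-14π/30) = 0.1045-0.9945i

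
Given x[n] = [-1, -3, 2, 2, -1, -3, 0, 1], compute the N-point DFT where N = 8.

X[k] = Σ(n=0 to 7) x[n] · ω_8^(nk)
where ω_8 = e^(-2πi/8)

Computing each X[k]:
X[0] = -3
X[1] = -0.7071-2.7071i
X[2] = -4+9i
X[3] = 0.7071+1.2929i
X[4] = 3
X[5] = 0.7071-1.2929i
X[6] = -4-9i
X[7] = -0.7071+2.7071i

X = [-3, -0.7071-2.7071i, -4+9i, 0.7071+1.2929i, 3, 0.7071-1.2929i, -4-9i, -0.7071+2.7071i]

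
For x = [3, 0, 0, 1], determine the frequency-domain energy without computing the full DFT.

Parseval: Σ|x[n]|² = (1/N)Σ|X[k]|², so Σ|X[k]|² = N·Σ|x[n]|² = 4·10.0000

Σ|X[k]|² = N·Σ|x[n]|² = 4·10.0000 = 40.0000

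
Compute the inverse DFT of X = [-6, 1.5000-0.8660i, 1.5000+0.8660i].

x[n] = (1/3) Σ(k=0 to 2) X[k] · e^(2πikn/3)

Computing each x[n]:
x[0] = -1
x[1] = -2
x[2] = -3

x = [-1, -2, -3]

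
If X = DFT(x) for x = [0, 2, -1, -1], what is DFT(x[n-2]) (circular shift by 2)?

Time shift by 2: X_shifted[k] = ω_4^(2k) · X[k]
Shifted x = [-1, -1, 0, 2]

DFT(x[n-2]) = [0, -1+3i, -2, -1-3i]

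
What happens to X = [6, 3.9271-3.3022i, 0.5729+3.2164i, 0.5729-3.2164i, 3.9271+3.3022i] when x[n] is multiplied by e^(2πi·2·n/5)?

Modulation property: DFT(ω_5^(-2n)·x[n]) = X[(k-2) mod 5], so circularly shift X by 2 positions.

X[k-2] = [0.5729-3.2164i, 3.9271+3.3022i, 6, 3.9271-3.3022i, 0.5729+3.2164i]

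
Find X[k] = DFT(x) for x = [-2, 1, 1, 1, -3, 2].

X[k] = Σ(n=0 to 5) x[n] · ω_6^(nk)
where ω_6 = e^(-2πi/6)

Computing each X[k]:
X[0] = 0
X[1] = -0.5000-2.5981i
X[2] = -1.5000+4.3301i
X[3] = -8
X[4] = -1.5000-4.3301i
X[5] = -0.5000+2.5981i

X = [0, -0.5000-2.5981i, -1.5000+4.3301i, -8, -1.5000-4.3301i, -0.5000+2.5981i]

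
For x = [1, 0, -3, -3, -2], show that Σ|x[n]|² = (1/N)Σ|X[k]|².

Time domain:
Σ|x[n]|² = |1|² + |0|² + |-3|² + |-3|² + |-2|² = 23.0000

Frequency domain:
(1/5)Σ|X[k]|² = (1/5)(|-7|² + |5.2361-1.9021i|² + |0.7639-1.1756i|² + |0.7639+1.1756i|² + |5.2361+1.9021i|²) = (1/5)·115.0000 = 23.0000

Both sides agree, confirming Parseval's theorem.

Σ|x[n]|² = (1/N)Σ|X[k]|² = 23.0000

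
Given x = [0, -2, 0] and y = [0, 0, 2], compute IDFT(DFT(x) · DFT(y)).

(x ⊛ y)[n] = Σ(m=0 to 2) x[m] · y[(n-m) mod 3]

Computing each output sample:
(x ⊛ y)[0] = -4
(x ⊛ y)[1] = 0
(x ⊛ y)[2] = 0

x ⊛ y = [-4, 0, 0]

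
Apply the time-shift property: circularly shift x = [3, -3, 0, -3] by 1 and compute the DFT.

Time shift by 1: X_shifted[k] = ω_4^(1k) · X[k]
Shifted x = [-3, 3, -3, 0]

DFT(x[n-1]) = [-3, -3i, -9, 3i]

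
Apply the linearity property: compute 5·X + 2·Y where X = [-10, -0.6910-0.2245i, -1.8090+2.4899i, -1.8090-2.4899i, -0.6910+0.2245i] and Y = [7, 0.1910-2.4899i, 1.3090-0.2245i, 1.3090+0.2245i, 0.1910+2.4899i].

By linearity: DFT(5x + 2y) = 5·DFT(x) + 2·DFT(y)
= 5·[-10, -0.6910-0.2245i, -1.8090+2.4899i, -1.8090-2.4899i, -0.6910+0.2245i] + 2·[7, 0.1910-2.4899i, 1.3090-0.2245i, 1.3090+0.2245i, 0.1910+2.4899i]

Computing element-wise:
Z[0] = 5·(-10) + 2·(7) = -36
Z[1] = 5·(-0.6910-0.2245i) + 2·(0.1910-2.4899i) = -3.0730-6.1023i
Z[2] = 5·(-1.8090+2.4899i) + 2·(1.3090-0.2245i) = -6.4270+12.0005i
Z[3] = 5·(-1.8090-2.4899i) + 2·(1.3090+0.2245i) = -6.4270-12.0005i
Z[4] = 5·(-0.6910+0.2245i) + 2·(0.1910+2.4899i) = -3.0730+6.1023i

DFT(5x + 2y) = 5·X + 2·Y = [-36, -3.0730-6.1023i, -6.4270+12.0005i, -6.4270-12.0005i, -3.0730+6.1023i]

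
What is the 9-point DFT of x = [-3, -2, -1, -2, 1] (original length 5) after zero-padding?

Original 5-point DFT: [-7, -0.8820+2.2654i, -3.1180+2.7144i, -3.1180-2.7144i, -0.8820-2.2654i]
Zero-padded 9-point DFT provides frequency interpolation.

DFT_9([x, 0, ...]) = [-7, -4.6454+3.6604i, -0.6416+1.2224i, -4, -0.7130+2.7581i, -0.7130-2.7581i, -4, -0.6416-1.2224i, -4.6454-3.6604i]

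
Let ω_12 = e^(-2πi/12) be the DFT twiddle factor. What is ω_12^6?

ω_12^6 = e^(-2πi·6/12)
= cos(-2π·6/12) + i·sin(-2π·6/12)
= cos(-12π/12) + i·sin(-12π/12)

ω_12^6 = cos(-12π/12) + i·sin(-12π/12) = -1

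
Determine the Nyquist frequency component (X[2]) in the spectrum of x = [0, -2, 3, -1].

X[2] = Σ(n=0 to 3) x[n] · ω_4^(2n) where ω_4 = e^(-2πi/4)
= (0)·ω_4^0 + (-2)·ω_4^2 + (3)·ω_4^4 + (-1)·ω_4^6

X[2] = 6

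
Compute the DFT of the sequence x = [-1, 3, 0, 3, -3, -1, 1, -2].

X[k] = Σ(n=0 to 7) x[n] · ω_8^(nk)
where ω_8 = e^(-2πi/8)

Computing each X[k]:
X[0] = 0
X[1] = 1.2929-5.3640i
X[2] = -5-1i
X[3] = 2.7071-7.3640i
X[4] = -6
X[5] = 2.7071+7.3640i
X[6] = -5+1i
X[7] = 1.2929+5.3640i

X = [0, 1.2929-5.3640i, -5-1i, 2.7071-7.3640i, -6, 2.7071+7.3640i, -5+1i, 1.2929+5.3640i]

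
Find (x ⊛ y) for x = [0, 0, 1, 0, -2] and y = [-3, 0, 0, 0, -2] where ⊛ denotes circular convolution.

(x ⊛ y)[n] = Σ(m=0 to 4) x[m] · y[(n-m) mod 5]

Computing each output sample:
(x ⊛ y)[0] = 0
(x ⊛ y)[1] = -2
(x ⊛ y)[2] = -3
(x ⊛ y)[3] = 4
(x ⊛ y)[4] = 6

x ⊛ y = [0, -2, -3, 4, 6]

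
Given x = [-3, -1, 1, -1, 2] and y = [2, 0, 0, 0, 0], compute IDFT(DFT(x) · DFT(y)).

(x ⊛ y)[n] = Σ(m=0 to 4) x[m] · y[(n-m) mod 5]

Computing each output sample:
(x ⊛ y)[0] = -6
(x ⊛ y)[1] = -2
(x ⊛ y)[2] = 2
(x ⊛ y)[3] = -2
(x ⊛ y)[4] = 4

x ⊛ y = [-6, -2, 2, -2, 4]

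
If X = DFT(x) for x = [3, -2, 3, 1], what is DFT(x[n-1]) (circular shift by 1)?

Time shift by 1: X_shifted[k] = ω_4^(1k) · X[k]
Shifted x = [1, 3, -2, 3]

DFT(x[n-1]) = [5, 3, -7, 3]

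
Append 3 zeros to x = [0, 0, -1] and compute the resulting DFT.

Original 3-point DFT: [-1, 0.5000-0.8660i, 0.5000+0.8660i]
Zero-padded 6-point DFT provides frequency interpolation.

DFT_6([x, 0, ...]) = [-1, 0.5000+0.8660i, 0.5000-0.8660i, -1, 0.5000+0.8660i, 0.5000-0.8660i]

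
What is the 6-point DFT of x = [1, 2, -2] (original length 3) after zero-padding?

Original 3-point DFT: [1, 1.0000-3.4641i, 1.0000+3.4641i]
Zero-padded 6-point DFT provides frequency interpolation.

DFT_6([x, 0, ...]) = [1, 3, 1.0000-3.4641i, -3, 1.0000+3.4641i, 3]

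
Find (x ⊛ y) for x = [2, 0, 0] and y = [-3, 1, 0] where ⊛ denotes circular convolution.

(x ⊛ y)[n] = Σ(m=0 to 2) x[m] · y[(n-m) mod 3]

Computing each output sample:
(x ⊛ y)[0] = -6
(x ⊛ y)[1] = 2
(x ⊛ y)[2] = 0

x ⊛ y = [-6, 2, 0]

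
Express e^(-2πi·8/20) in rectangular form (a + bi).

ω_20^8 = e^(-2πi·8/20)
= cos(-2π·8/20) + i·sin(-2π·8/20)
= cos(-16π/20) + i·sin(-16π/20)

ω_20^8 = cos(-16π/20) + i·sin(-16π/20) = -0.8090-0.5878i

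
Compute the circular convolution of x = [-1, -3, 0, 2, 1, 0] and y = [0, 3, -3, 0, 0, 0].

(x ⊛ y)[n] = Σ(m=0 to 5) x[m] · y[(n-m) mod 6]

Computing each output sample:
(x ⊛ y)[0] = -3
(x ⊛ y)[1] = -3
(x ⊛ y)[2] = -6
(x ⊛ y)[3] = 9
(x ⊛ y)[4] = 6
(x ⊛ y)[5] = -3

x ⊛ y = [-3, -3, -6, 9, 6, -3]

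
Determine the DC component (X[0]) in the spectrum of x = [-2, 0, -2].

X[0] = Σ(n=0 to 2) x[n] · ω_3^0 = Σ x[n]
= (-2) + (0) + (-2)

X[0] = -4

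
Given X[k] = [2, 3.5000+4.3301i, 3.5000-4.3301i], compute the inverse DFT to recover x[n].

x[n] = (1/3) Σ(k=0 to 2) X[k] · e^(2πikn/3)

Computing each x[n]:
x[0] = 3
x[1] = -3
x[2] = 2

x = [3, -3, 2]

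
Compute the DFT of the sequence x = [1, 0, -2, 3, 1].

X[k] = Σ(n=0 to 4) x[n] · ω_5^(nk)
where ω_5 = e^(-2πi/5)

Computing each X[k]:
X[0] = 3
X[1] = 0.5000+3.8900i
X[2] = 0.5000-4.1675i
X[3] = 0.5000+4.1675i
X[4] = 0.5000-3.8900i

X = [3, 0.5000+3.8900i, 0.5000-4.1675i, 0.5000+4.1675i, 0.5000-3.8900i]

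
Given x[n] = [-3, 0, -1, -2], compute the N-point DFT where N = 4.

X[k] = Σ(n=0 to 3) x[n] · ω_4^(nk)
where ω_4 = e^(-2πi/4)

Computing each X[k]:
X[0] = -6
X[1] = -2-2i
X[2] = -2
X[3] = -2+2i

X = [-6, -2-2i, -2, -2+2i]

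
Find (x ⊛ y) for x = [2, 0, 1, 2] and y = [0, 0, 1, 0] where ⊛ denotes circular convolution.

(x ⊛ y)[n] = Σ(m=0 to 3) x[m] · y[(n-m) mod 4]

Computing each output sample:
(x ⊛ y)[0] = 1
(x ⊛ y)[1] = 2
(x ⊛ y)[2] = 2
(x ⊛ y)[3] = 0

x ⊛ y = [1, 2, 2, 0]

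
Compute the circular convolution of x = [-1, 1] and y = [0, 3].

(x ⊛ y)[n] = Σ(m=0 to 1) x[m] · y[(n-m) mod 2]

Computing each output sample:
(x ⊛ y)[0] = 3
(x ⊛ y)[1] = -3

x ⊛ y = [3, -3]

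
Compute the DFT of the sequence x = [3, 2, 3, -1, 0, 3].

X[k] = Σ(n=0 to 5) x[n] · ω_6^(nk)
where ω_6 = e^(-2πi/6)

Computing each X[k]:
X[0] = 10
X[1] = 5.0000-1.7321i
X[2] = -2.0000+3.4641i
X[3] = 2
X[4] = -2.0000-3.4641i
X[5] = 5.0000+1.7321i

X = [10, 5.0000-1.7321i, -2.0000+3.4641i, 2, -2.0000-3.4641i, 5.0000+1.7321i]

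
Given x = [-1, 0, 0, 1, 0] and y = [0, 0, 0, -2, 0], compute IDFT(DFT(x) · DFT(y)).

(x ⊛ y)[n] = Σ(m=0 to 4) x[m] · y[(n-m) mod 5]

Computing each output sample:
(x ⊛ y)[0] = 0
(x ⊛ y)[1] = -2
(x ⊛ y)[2] = 0
(x ⊛ y)[3] = 2
(x ⊛ y)[4] = 0

x ⊛ y = [0, -2, 0, 2, 0]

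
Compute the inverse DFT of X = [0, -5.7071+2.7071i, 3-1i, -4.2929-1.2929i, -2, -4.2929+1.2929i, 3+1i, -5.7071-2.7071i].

x[n] = (1/8) Σ(k=0 to 7) X[k] · e^(2πikn/8)

Computing each x[n]:
x[0] = -2
x[1] = 0
x[2] = -2
x[3] = 0
x[4] = 3
x[5] = 1
x[6] = 0
x[7] = 0

x = [-2, 0, -2, 0, 3, 1, 0, 0]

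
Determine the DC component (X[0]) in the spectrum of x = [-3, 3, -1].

X[0] = Σ(n=0 to 2) x[n] · ω_3^0 = Σ x[n]
= (-3) + (3) + (-1)

X[0] = -1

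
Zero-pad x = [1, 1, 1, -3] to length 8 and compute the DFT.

Original 4-point DFT: [0, -4i, 4, 4i]
Zero-padded 8-point DFT provides frequency interpolation.

DFT_8([x, 0, ...]) = [0, 3.8284+0.4142i, -4i, -1.8284+2.4142i, 4, -1.8284-2.4142i, 4i, 3.8284-0.4142i]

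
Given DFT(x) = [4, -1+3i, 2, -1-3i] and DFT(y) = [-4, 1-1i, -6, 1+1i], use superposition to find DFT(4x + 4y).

By linearity: DFT(4x + 4y) = 4·DFT(x) + 4·DFT(y)
= 4·[4, -1+3i, 2, -1-3i] + 4·[-4, 1-1i, -6, 1+1i]

Computing element-wise:
Z[0] = 4·(4) + 4·(-4) = 0
Z[1] = 4·(-1+3i) + 4·(1-1i) = 8i
Z[2] = 4·(2) + 4·(-6) = -16
Z[3] = 4·(-1-3i) + 4·(1+1i) = -8i

DFT(4x + 4y) = 4·X + 4·Y = [0, 8i, -16, -8i]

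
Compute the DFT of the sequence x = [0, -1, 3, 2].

X[k] = Σ(n=0 to 3) x[n] · ω_4^(nk)
where ω_4 = e^(-2πi/4)

Computing each X[k]:
X[0] = 4
X[1] = -3+3i
X[2] = 2
X[3] = -3-3i

X = [4, -3+3i, 2, -3-3i]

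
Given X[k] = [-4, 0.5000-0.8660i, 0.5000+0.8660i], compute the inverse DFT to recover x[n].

x[n] = (1/3) Σ(k=0 to 2) X[k] · e^(2πikn/3)

Computing each x[n]:
x[0] = -1
x[1] = -1
x[2] = -2

x = [-1, -1, -2]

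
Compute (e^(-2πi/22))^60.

Since ω_22^22 = 1, powers reduce modulo 22.
60 mod 22 = 16
So ω_22^60 = ω_22^16 = e^(-2πi·16/22)

ω_22^60 = ω_22^16 = -0.1423+0.9898i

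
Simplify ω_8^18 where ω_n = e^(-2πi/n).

Since ω_8^8 = 1, powers reduce modulo 8.
18 mod 8 = 2
So ω_8^18 = ω_8^2 = e^(-2πi·2/8)

ω_8^18 = ω_8^2 = -1i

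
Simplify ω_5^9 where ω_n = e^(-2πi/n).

Since ω_5^5 = 1, powers reduce modulo 5.
9 mod 5 = 4
So ω_5^9 = ω_5^4 = e^(-2πi·4/5)

ω_5^9 = ω_5^4 = 0.3090+0.9511i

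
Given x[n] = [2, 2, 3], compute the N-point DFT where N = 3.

X[k] = Σ(n=0 to 2) x[n] · ω_3^(nk)
where ω_3 = e^(-2πi/3)

Computing each X[k]:
X[0] = 7
X[1] = -0.5000+0.8660i
X[2] = -0.5000-0.8660i

X = [7, -0.5000+0.8660i, -0.5000-0.8660i]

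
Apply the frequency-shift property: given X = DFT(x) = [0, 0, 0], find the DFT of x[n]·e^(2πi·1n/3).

Modulation property: DFT(ω_3^(-1n)·x[n]) = X[(k-1) mod 3], so circularly shift X by 1 positions.

X[k-1] = [0, 0, 0]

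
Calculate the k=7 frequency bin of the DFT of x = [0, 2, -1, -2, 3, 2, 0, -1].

X[7] = Σ(n=0 to 7) x[n] · ω_8^(7n) where ω_8 = e^(-2πi/8)
= (0)·ω_8^0 + (2)·ω_8^7 + (-1)·ω_8^14 + (-2)·ω_8^21 + (3)·ω_8^28 + (2)·ω_8^35 + (0)·ω_8^42 + (-1)·ω_8^49

X[7] = -2.2929-1.7071i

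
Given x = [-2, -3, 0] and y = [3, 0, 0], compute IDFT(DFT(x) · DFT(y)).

(x ⊛ y)[n] = Σ(m=0 to 2) x[m] · y[(n-m) mod 3]

Computing each output sample:
(x ⊛ y)[0] = -6
(x ⊛ y)[1] = -9
(x ⊛ y)[2] = 0

x ⊛ y = [-6, -9, 0]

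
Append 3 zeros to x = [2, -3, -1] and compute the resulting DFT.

Original 3-point DFT: [-2, 4.0000+1.7321i, 4.0000-1.7321i]
Zero-padded 6-point DFT provides frequency interpolation.

DFT_6([x, 0, ...]) = [-2, 1.0000+3.4641i, 4.0000+1.7321i, 4, 4.0000-1.7321i, 1.0000-3.4641i]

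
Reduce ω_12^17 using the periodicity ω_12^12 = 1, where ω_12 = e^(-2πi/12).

Since ω_12^12 = 1, powers reduce modulo 12.
17 mod 12 = 5
So ω_12^17 = ω_12^5 = e^(-2πi·5/12)

ω_12^17 = ω_12^5 = -0.8660-0.5000i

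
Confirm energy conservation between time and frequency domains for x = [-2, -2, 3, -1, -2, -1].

Time domain:
Σ|x[n]|² = |-2|² + |-2|² + |3|² + |-1|² + |-2|² + |-1|² = 23.0000

Frequency domain:
(1/6)Σ|X[k]|² = (1/6)(|-5|² + |-3.0000-3.4641i|² + |-2.0000+5.1962i|² + |3|² + |-2.0000-5.1962i|² + |-3.0000+3.4641i|²) = (1/6)·138.0000 = 23.0000

Both sides agree, confirming Parseval's theorem.

Σ|x[n]|² = (1/N)Σ|X[k]|² = 23.0000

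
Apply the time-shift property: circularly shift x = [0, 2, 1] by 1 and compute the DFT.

Time shift by 1: X_shifted[k] = ω_3^(1k) · X[k]
Shifted x = [1, 0, 2]

DFT(x[n-1]) = [3, 1.7321i, -1.7321i]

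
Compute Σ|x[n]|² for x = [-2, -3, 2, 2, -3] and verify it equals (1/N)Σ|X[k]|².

Time domain:
Σ|x[n]|² = |-2|² + |-3|² + |2|² + |2|² + |-3|² = 30.0000

Frequency domain:
(1/5)Σ|X[k]|² = (1/5)(|-4|² + |-7.0902|² + |4.0902|² + |4.0902|² + |-7.0902|²) = (1/5)·150.0000 = 30.0000

Both sides agree, confirming Parseval's theorem.

Σ|x[n]|² = (1/N)Σ|X[k]|² = 30.0000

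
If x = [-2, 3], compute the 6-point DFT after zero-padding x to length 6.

Original 2-point DFT: [1, -5]
Zero-padded 6-point DFT provides frequency interpolation.

DFT_6([x, 0, ...]) = [1, -0.5000-2.5981i, -3.5000-2.5981i, -5, -3.5000+2.5981i, -0.5000+2.5981i]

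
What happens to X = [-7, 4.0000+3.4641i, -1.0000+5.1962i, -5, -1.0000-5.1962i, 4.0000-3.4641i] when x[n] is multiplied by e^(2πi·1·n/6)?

Modulation property: DFT(ω_6^(-1n)·x[n]) = X[(k-1) mod 6], so circularly shift X by 1 positions.

X[k-1] = [4.0000-3.4641i, -7, 4.0000+3.4641i, -1.0000+5.1962i, -5, -1.0000-5.1962i]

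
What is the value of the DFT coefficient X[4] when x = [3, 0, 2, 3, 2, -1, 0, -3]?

X[4] = Σ(n=0 to 7) x[n] · ω_8^(4n) where ω_8 = e^(-2πi/8)
= (3)·ω_8^0 + (0)·ω_8^4 + (2)·ω_8^8 + (3)·ω_8^12 + (2)·ω_8^16 + (-1)·ω_8^20 + (0)·ω_8^24 + (-3)·ω_8^28

X[4] = 8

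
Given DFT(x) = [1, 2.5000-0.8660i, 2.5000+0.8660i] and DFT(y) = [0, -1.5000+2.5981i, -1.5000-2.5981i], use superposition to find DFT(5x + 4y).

By linearity: DFT(5x + 4y) = 5·DFT(x) + 4·DFT(y)
= 5·[1, 2.5000-0.8660i, 2.5000+0.8660i] + 4·[0, -1.5000+2.5981i, -1.5000-2.5981i]

Computing element-wise:
Z[0] = 5·(1) + 4·(0) = 5
Z[1] = 5·(2.5000-0.8660i) + 4·(-1.5000+2.5981i) = 6.5000+6.0624i
Z[2] = 5·(2.5000+0.8660i) + 4·(-1.5000-2.5981i) = 6.5000-6.0624i

DFT(5x + 4y) = 5·X + 4·Y = [5, 6.5000+6.0624i, 6.5000-6.0624i]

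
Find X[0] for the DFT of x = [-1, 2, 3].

X[0] = Σ(n=0 to 2) x[n] · ω_3^0 = Σ x[n]
= (-1) + (2) + (3)

X[0] = 4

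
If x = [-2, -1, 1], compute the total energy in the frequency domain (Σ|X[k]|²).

Parseval: Σ|x[n]|² = (1/N)Σ|X[k]|², so Σ|X[k]|² = N·Σ|x[n]|² = 3·6.0000

Σ|X[k]|² = N·Σ|x[n]|² = 3·6.0000 = 18.0000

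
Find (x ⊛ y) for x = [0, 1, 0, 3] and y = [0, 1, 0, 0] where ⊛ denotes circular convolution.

(x ⊛ y)[n] = Σ(m=0 to 3) x[m] · y[(n-m) mod 4]

Computing each output sample:
(x ⊛ y)[0] = 3
(x ⊛ y)[1] = 0
(x ⊛ y)[2] = 1
(x ⊛ y)[3] = 0

x ⊛ y = [3, 0, 1, 0]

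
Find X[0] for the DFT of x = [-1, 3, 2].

X[0] = Σ(n=0 to 2) x[n] · ω_3^0 = Σ x[n]
= (-1) + (3) + (2)

X[0] = 4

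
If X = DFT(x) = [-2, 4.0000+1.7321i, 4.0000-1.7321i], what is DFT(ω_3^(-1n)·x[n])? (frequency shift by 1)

Modulation property: DFT(ω_3^(-1n)·x[n]) = X[(k-1) mod 3], so circularly shift X by 1 positions.

X[k-1] = [4.0000-1.7321i, -2, 4.0000+1.7321i]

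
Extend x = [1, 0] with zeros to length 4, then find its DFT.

Original 2-point DFT: [1, 1]
Zero-padded 4-point DFT provides frequency interpolation.

DFT_4([x, 0, ...]) = [1, 1, 1, 1]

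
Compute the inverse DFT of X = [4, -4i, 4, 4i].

x[n] = (1/4) Σ(k=0 to 3) X[k] · e^(2πikn/4)

Computing each x[n]:
x[0] = 2
x[1] = 2
x[2] = 2
x[3] = -2

x = [2, 2, 2, -2]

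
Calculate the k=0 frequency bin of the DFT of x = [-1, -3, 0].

X[0] = Σ(n=0 to 2) x[n] · ω_3^0 = Σ x[n]
= (-1) + (-3) + (0)

X[0] = -4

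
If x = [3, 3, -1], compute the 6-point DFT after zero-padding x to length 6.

Original 3-point DFT: [5, 2.0000-3.4641i, 2.0000+3.4641i]
Zero-padded 6-point DFT provides frequency interpolation.

DFT_6([x, 0, ...]) = [5, 5.0000-1.7321i, 2.0000-3.4641i, -1, 2.0000+3.4641i, 5.0000+1.7321i]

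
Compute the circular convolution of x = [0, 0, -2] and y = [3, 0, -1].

(x ⊛ y)[n] = Σ(m=0 to 2) x[m] · y[(n-m) mod 3]

Computing each output sample:
(x ⊛ y)[0] = 0
(x ⊛ y)[1] = 2
(x ⊛ y)[2] = -6

x ⊛ y = [0, 2, -6]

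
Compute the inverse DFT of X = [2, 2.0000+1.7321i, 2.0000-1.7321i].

x[n] = (1/3) Σ(k=0 to 2) X[k] · e^(2πikn/3)

Computing each x[n]:
x[0] = 2
x[1] = -1
x[2] = 1

x = [2, -1, 1]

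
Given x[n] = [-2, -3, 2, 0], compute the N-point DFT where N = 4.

X[k] = Σ(n=0 to 3) x[n] · ω_4^(nk)
where ω_4 = e^(-2πi/4)

Computing each X[k]:
X[0] = -3
X[1] = -4+3i
X[2] = 3
X[3] = -4-3i

X = [-3, -4+3i, 3, -4-3i]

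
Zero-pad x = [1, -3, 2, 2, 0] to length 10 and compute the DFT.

Original 5-point DFT: [2, -3.1631+2.8532i, 4.6631+1.7634i, 4.6631-1.7634i, -3.1631-2.8532i]
Zero-padded 10-point DFT provides frequency interpolation.

DFT_10([x, 0, ...]) = [2, -1.4271-2.0409i, -3.1631+2.8532i, 1.9271+5.2043i, 4.6631+1.7634i, 4, 4.6631-1.7634i, 1.9271-5.2043i, -3.1631-2.8532i, -1.4271+2.0409i]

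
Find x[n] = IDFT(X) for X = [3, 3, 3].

x[n] = (1/3) Σ(k=0 to 2) X[k] · e^(2πikn/3)

Computing each x[n]:
x[0] = 3
x[1] = 0
x[2] = 0

x = [3, 0, 0]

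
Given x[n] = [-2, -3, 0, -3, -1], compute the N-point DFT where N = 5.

X[k] = Σ(n=0 to 4) x[n] · ω_5^(nk)
where ω_5 = e^(-2πi/5)

Computing each X[k]:
X[0] = -9
X[1] = -0.8090+0.1388i
X[2] = 0.3090+4.0287i
X[3] = 0.3090-4.0287i
X[4] = -0.8090-0.1388i

X = [-9, -0.8090+0.1388i, 0.3090+4.0287i, 0.3090-4.0287i, -0.8090-0.1388i]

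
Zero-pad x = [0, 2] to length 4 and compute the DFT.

Original 2-point DFT: [2, -2]
Zero-padded 4-point DFT provides frequency interpolation.

DFT_4([x, 0, ...]) = [2, -2i, -2, 2i]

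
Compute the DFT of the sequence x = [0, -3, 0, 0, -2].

X[k] = Σ(n=0 to 4) x[n] · ω_5^(nk)
where ω_5 = e^(-2πi/5)

Computing each X[k]:
X[0] = -5
X[1] = -1.5451+0.9511i
X[2] = 4.0451+0.5878i
X[3] = 4.0451-0.5878i
X[4] = -1.5451-0.9511i

X = [-5, -1.5451+0.9511i, 4.0451+0.5878i, 4.0451-0.5878i, -1.5451-0.9511i]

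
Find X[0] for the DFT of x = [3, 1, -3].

X[0] = Σ(n=0 to 2) x[n] · ω_3^0 = Σ x[n]
= (3) + (1) + (-3)

X[0] = 1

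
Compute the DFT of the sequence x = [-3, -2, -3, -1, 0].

X[k] = Σ(n=0 to 4) x[n] · ω_5^(nk)
where ω_5 = e^(-2πi/5)

Computing each X[k]:
X[0] = -9
X[1] = -0.3820+3.0777i
X[2] = -2.6180-0.7265i
X[3] = -2.6180+0.7265i
X[4] = -0.3820-3.0777i

X = [-9, -0.3820+3.0777i, -2.6180-0.7265i, -2.6180+0.7265i, -0.3820-3.0777i]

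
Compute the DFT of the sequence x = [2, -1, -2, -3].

X[k] = Σ(n=0 to 3) x[n] · ω_4^(nk)
where ω_4 = e^(-2πi/4)

Computing each X[k]:
X[0] = -4
X[1] = 4-2i
X[2] = 4
X[3] = 4+2i

X = [-4, 4-2i, 4, 4+2i]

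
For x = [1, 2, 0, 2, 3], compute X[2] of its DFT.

X[2] = Σ(n=0 to 4) x[n] · ω_5^(2n) where ω_5 = e^(-2πi/5)
= (1)·ω_5^0 + (2)·ω_5^2 + (0)·ω_5^4 + (2)·ω_5^6 + (3)·ω_5^8

X[2] = -2.4271-1.3143i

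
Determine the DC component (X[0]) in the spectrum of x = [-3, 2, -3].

X[0] = Σ(n=0 to 2) x[n] · ω_3^0 = Σ x[n]
= (-3) + (2) + (-3)

X[0] = -4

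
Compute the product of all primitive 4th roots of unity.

The primitive 4th roots of unity are ω_4^k for k coprime to 4: k ∈ {1, 3}
Their product equals the constant term of the cyclotomic polynomial Φ_4(x) up to sign.
For n ≥ 3, the product of all primitive nth roots of unity is 1. (For n=1 it is 1; for n=2 it is -1.)

1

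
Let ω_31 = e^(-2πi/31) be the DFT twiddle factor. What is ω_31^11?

ω_31^11 = e^(-2πi·11/31)
= cos(-2π·11/31) + i·sin(-2π·11/31)
= cos(-22π/31) + i·sin(-22π/31)

ω_31^11 = cos(-22π/31) + i·sin(-22π/31) = -0.6121-0.7908i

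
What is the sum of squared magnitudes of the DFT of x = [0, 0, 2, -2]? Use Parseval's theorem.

Parseval: Σ|x[n]|² = (1/N)Σ|X[k]|², so Σ|X[k]|² = N·Σ|x[n]|² = 4·8.0000

Σ|X[k]|² = N·Σ|x[n]|² = 4·8.0000 = 32.0000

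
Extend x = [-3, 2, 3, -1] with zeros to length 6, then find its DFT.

Original 4-point DFT: [1, -6-3i, -1, -6+3i]
Zero-padded 6-point DFT provides frequency interpolation.

DFT_6([x, 0, ...]) = [1, -2.5000-4.3301i, -6.5000+0.8660i, -1, -6.5000-0.8660i, -2.5000+4.3301i]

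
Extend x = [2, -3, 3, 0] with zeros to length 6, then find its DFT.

Original 4-point DFT: [2, -1+3i, 8, -1-3i]
Zero-padded 6-point DFT provides frequency interpolation.

DFT_6([x, 0, ...]) = [2, -1, 2.0000+5.1962i, 8, 2.0000-5.1962i, -1]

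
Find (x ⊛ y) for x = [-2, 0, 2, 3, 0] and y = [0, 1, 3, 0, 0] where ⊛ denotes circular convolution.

(x ⊛ y)[n] = Σ(m=0 to 4) x[m] · y[(n-m) mod 5]

Computing each output sample:
(x ⊛ y)[0] = 9
(x ⊛ y)[1] = -2
(x ⊛ y)[2] = -6
(x ⊛ y)[3] = 2
(x ⊛ y)[4] = 9

x ⊛ y = [9, -2, -6, 2, 9]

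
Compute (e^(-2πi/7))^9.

Since ω_7^7 = 1, powers reduce modulo 7.
9 mod 7 = 2
So ω_7^9 = ω_7^2 = e^(-2πi·2/7)

ω_7^9 = ω_7^2 = -0.2225-0.9749i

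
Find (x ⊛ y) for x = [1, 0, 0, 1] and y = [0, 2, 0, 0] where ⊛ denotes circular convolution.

(x ⊛ y)[n] = Σ(m=0 to 3) x[m] · y[(n-m) mod 4]

Computing each output sample:
(x ⊛ y)[0] = 2
(x ⊛ y)[1] = 2
(x ⊛ y)[2] = 0
(x ⊛ y)[3] = 0

x ⊛ y = [2, 2, 0, 0]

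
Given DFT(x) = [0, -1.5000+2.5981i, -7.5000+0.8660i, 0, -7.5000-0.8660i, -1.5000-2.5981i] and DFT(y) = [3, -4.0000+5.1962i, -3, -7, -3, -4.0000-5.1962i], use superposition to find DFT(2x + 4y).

By linearity: DFT(2x + 4y) = 2·DFT(x) + 4·DFT(y)
= 2·[0, -1.5000+2.5981i, -7.5000+0.8660i, 0, -7.5000-0.8660i, -1.5000-2.5981i] + 4·[3, -4.0000+5.1962i, -3, -7, -3, -4.0000-5.1962i]

Computing element-wise:
Z[0] = 2·(0) + 4·(3) = 12
Z[1] = 2·(-1.5000+2.5981i) + 4·(-4.0000+5.1962i) = -19.0000+25.9810i
Z[2] = 2·(-7.5000+0.8660i) + 4·(-3) = -27.0000+1.7320i
Z[3] = 2·(0) + 4·(-7) = -28
Z[4] = 2·(-7.5000-0.8660i) + 4·(-3) = -27.0000-1.7320i
Z[5] = 2·(-1.5000-2.5981i) + 4·(-4.0000-5.1962i) = -19.0000-25.9810i

DFT(2x + 4y) = 2·X + 4·Y = [12, -19.0000+25.9810i, -27.0000+1.7320i, -28, -27.0000-1.7320i, -19.0000-25.9810i]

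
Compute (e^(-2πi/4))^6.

Since ω_4^4 = 1, powers reduce modulo 4.
6 mod 4 = 2
So ω_4^6 = ω_4^2 = e^(-2πi·2/4)

ω_4^6 = ω_4^2 = -1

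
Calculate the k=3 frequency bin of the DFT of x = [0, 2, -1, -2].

X[3] = Σ(n=0 to 3) x[n] · ω_4^(3n) where ω_4 = e^(-2πi/4)
= (0)·ω_4^0 + (2)·ω_4^3 + (-1)·ω_4^6 + (-2)·ω_4^9

X[3] = 1+4i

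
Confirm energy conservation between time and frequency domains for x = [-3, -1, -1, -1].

Time domain:
Σ|x[n]|² = |-3|² + |-1|² + |-1|² + |-1|² = 12.0000

Frequency domain:
(1/4)Σ|X[k]|² = (1/4)(|-6|² + |-2|² + |-2|² + |-2|²) = (1/4)·48.0000 = 12.0000

Both sides agree, confirming Parseval's theorem.

Σ|x[n]|² = (1/N)Σ|X[k]|² = 12.0000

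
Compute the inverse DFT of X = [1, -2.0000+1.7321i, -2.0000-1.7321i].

x[n] = (1/3) Σ(k=0 to 2) X[k] · e^(2πikn/3)

Computing each x[n]:
x[0] = -1
x[1] = 0
x[2] = 2

x = [-1, 0, 2]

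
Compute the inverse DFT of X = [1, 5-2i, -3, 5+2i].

x[n] = (1/4) Σ(k=0 to 3) X[k] · e^(2πikn/4)

Computing each x[n]:
x[0] = 2
x[1] = 2
x[2] = -3
x[3] = 0

x = [2, 2, -3, 0]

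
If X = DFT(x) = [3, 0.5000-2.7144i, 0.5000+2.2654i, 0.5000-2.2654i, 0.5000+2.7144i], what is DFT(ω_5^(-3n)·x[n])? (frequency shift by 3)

Modulation property: DFT(ω_5^(-3n)·x[n]) = X[(k-3) mod 5], so circularly shift X by 3 positions.

X[k-3] = [0.5000+2.2654i, 0.5000-2.2654i, 0.5000+2.7144i, 3, 0.5000-2.7144i]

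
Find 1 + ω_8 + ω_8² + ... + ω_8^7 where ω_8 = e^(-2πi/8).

Sum of all nth roots of unity equals 0 for n > 1 (geometric series with r ≠ 1).

0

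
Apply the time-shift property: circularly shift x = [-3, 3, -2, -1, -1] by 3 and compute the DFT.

Time shift by 3: X_shifted[k] = ω_5^(3k) · X[k]
Shifted x = [-2, -1, -1, -3, 3]

DFT(x[n-3]) = [-4, 1.8541+2.6287i, -4.8541+4.2533i, -4.8541-4.2533i, 1.8541-2.6287i]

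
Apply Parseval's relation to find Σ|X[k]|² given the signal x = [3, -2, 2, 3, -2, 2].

Parseval: Σ|x[n]|² = (1/N)Σ|X[k]|², so Σ|X[k]|² = N·Σ|x[n]|² = 6·34.0000

Σ|X[k]|² = N·Σ|x[n]|² = 6·34.0000 = 204.0000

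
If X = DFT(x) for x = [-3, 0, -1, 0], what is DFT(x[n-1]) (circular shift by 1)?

Time shift by 1: X_shifted[k] = ω_4^(1k) · X[k]
Shifted x = [0, -3, 0, -1]

DFT(x[n-1]) = [-4, 2i, 4, -2i]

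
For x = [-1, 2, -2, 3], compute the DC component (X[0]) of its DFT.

X[0] = Σ(n=0 to 3) x[n] · ω_4^0 = Σ x[n]
= (-1) + (2) + (-2) + (3)

X[0] = 2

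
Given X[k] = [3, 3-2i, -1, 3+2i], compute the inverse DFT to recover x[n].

x[n] = (1/4) Σ(k=0 to 3) X[k] · e^(2πikn/4)

Computing each x[n]:
x[0] = 2
x[1] = 2
x[2] = -1
x[3] = 0

x = [2, 2, -1, 0]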